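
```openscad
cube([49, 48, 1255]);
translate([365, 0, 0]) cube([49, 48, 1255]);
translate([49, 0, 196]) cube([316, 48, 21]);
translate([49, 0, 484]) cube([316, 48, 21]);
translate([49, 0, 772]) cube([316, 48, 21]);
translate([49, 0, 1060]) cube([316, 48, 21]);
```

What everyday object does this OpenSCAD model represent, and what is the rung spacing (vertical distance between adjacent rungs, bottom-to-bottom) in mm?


A ladder. The rung spacing is 288 mm.

Two tall 49×48 posts with 4 short bars between them — a ladder. Adjacent rungs sit at z = 196 and z = 484, so the spacing is 484 − 196 = 288 mm.


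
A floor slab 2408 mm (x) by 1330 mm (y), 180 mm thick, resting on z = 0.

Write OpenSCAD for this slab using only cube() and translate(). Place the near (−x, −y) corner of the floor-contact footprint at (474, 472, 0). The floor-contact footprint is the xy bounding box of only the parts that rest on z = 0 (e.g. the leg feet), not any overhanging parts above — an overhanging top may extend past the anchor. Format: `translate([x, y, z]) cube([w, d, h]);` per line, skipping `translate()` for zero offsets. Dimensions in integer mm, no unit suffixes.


translate([474, 472, 0]) cube([2408, 1330, 180]);


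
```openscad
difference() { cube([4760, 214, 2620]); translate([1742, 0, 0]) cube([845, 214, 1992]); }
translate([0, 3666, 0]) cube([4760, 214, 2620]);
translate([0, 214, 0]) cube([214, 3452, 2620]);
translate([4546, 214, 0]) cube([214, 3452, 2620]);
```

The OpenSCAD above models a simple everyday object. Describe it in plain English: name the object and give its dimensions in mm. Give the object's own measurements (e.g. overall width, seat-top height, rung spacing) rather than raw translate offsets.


A single room: four walls, each 2620 mm tall and 214 mm thick, enclosing an outside footprint 4760×3880 mm (x × y), no floor or roof. The front and back walls (−y and +y sides) run the full x-width; the side walls fit between their inner faces. A door opening 845 mm wide and 1992 mm tall is cut through the front wall from the floor up, its −x edge 1742 mm from the wall's −x end.


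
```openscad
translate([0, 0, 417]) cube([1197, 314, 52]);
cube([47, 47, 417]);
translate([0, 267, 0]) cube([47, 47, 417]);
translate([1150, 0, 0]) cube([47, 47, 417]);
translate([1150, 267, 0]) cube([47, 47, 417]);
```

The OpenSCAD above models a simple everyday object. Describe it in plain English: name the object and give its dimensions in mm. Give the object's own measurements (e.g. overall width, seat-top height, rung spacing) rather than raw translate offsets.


A long wooden bench with a 1197 mm (x) × 314 mm (y) seat, 52 mm thick, its top surface 469 mm above the floor. Four 47 mm square legs at the seat corners, flush with the edges, run from z = 0 to the seat underside.


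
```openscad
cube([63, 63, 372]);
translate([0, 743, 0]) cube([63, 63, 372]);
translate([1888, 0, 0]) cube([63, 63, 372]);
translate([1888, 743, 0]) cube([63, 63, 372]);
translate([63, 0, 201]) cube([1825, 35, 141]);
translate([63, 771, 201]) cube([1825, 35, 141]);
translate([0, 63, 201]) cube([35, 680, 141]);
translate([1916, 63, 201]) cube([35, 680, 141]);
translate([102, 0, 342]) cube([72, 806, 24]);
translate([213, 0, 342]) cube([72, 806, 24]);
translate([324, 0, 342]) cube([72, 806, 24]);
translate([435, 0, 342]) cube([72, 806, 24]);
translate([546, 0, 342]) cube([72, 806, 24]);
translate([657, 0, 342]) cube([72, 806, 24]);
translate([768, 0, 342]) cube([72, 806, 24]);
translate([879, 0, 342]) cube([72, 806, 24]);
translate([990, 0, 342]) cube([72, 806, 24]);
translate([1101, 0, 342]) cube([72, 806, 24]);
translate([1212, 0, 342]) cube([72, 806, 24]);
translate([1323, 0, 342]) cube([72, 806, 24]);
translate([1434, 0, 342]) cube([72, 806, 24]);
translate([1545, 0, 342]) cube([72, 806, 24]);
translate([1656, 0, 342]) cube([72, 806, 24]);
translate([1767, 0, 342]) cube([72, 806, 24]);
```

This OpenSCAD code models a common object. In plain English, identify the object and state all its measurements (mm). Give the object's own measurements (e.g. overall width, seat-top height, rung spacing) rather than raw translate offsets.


A bed frame 1951 mm long (x) by 806 mm wide (y). Four 63×63 mm corner posts, 372 mm tall, at the corners of the footprint. Four rails of 35 mm thickness and 141 mm height run between adjacent posts with their undersides at z = 201 mm, their outer faces flush with the outside of the frame (the two x-running rails run between the posts' inner faces; the two y-running rails run between the posts' inner faces). 16 slats, each 72 mm wide (x) and 24 mm thick, lie across the top of the two x-running rails, running the full 806 mm width of the frame in y; along x they sit between the end posts with a 39 mm gap after the −x posts and between neighbouring slats, leaving 49 mm before the +x posts.


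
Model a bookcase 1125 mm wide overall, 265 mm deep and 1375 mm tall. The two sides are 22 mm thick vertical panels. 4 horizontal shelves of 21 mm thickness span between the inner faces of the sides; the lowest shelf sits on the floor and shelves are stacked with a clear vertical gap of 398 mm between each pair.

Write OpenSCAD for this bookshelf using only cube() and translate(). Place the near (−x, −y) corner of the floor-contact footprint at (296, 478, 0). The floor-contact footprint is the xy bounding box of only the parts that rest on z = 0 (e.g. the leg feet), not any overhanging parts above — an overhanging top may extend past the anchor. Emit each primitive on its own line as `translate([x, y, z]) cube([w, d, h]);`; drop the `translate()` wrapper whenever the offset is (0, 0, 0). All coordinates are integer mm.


translate([296, 478, 0]) cube([22, 265, 1375]);
translate([1399, 478, 0]) cube([22, 265, 1375]);
translate([318, 478, 0]) cube([1081, 265, 21]);
translate([318, 478, 419]) cube([1081, 265, 21]);
translate([318, 478, 838]) cube([1081, 265, 21]);
translate([318, 478, 1257]) cube([1081, 265, 21]);


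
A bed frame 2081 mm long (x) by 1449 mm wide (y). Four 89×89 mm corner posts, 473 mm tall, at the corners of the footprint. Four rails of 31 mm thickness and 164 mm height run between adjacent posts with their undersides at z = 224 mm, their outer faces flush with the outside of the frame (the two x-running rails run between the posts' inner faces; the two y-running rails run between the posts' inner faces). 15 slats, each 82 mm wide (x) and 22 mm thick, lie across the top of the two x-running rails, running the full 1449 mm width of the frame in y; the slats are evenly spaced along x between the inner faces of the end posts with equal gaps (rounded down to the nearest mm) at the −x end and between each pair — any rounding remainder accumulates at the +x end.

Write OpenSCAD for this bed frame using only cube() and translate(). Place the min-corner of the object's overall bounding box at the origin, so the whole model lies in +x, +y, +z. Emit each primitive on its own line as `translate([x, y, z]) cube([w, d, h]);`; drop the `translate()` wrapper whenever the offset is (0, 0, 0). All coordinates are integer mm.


cube([89, 89, 473]);
translate([0, 1360, 0]) cube([89, 89, 473]);
translate([1992, 0, 0]) cube([89, 89, 473]);
translate([1992, 1360, 0]) cube([89, 89, 473]);
translate([89, 0, 224]) cube([1903, 31, 164]);
translate([89, 1418, 224]) cube([1903, 31, 164]);
translate([0, 89, 224]) cube([31, 1271, 164]);
translate([2050, 89, 224]) cube([31, 1271, 164]);
translate([131, 0, 388]) cube([82, 1449, 22]);
translate([255, 0, 388]) cube([82, 1449, 22]);
translate([379, 0, 388]) cube([82, 1449, 22]);
translate([503, 0, 388]) cube([82, 1449, 22]);
translate([627, 0, 388]) cube([82, 1449, 22]);
translate([751, 0, 388]) cube([82, 1449, 22]);
translate([875, 0, 388]) cube([82, 1449, 22]);
translate([999, 0, 388]) cube([82, 1449, 22]);
translate([1123, 0, 388]) cube([82, 1449, 22]);
translate([1247, 0, 388]) cube([82, 1449, 22]);
translate([1371, 0, 388]) cube([82, 1449, 22]);
translate([1495, 0, 388]) cube([82, 1449, 22]);
translate([1619, 0, 388]) cube([82, 1449, 22]);
translate([1743, 0, 388]) cube([82, 1449, 22]);
translate([1867, 0, 388]) cube([82, 1449, 22]);


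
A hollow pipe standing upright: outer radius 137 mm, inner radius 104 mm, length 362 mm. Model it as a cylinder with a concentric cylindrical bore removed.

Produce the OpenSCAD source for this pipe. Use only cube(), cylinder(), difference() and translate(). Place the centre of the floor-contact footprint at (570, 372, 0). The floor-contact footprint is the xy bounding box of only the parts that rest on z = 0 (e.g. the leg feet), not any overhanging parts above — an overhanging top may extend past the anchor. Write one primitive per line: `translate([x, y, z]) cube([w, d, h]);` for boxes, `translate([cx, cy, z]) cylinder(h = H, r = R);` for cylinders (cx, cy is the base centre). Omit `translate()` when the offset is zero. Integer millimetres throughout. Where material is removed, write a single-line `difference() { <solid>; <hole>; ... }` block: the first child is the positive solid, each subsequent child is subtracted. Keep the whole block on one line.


difference() { translate([570, 372, 0]) cylinder(h = 362, r = 137); translate([570, 372, 0]) cylinder(h = 362, r = 104); }


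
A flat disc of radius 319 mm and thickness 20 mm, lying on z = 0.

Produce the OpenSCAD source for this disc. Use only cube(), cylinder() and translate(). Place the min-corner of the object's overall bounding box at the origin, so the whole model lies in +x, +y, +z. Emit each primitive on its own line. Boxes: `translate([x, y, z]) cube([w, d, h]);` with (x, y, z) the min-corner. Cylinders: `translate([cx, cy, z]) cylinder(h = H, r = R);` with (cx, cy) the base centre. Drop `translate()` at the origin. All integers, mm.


translate([319, 319, 0]) cylinder(h = 20, r = 319);


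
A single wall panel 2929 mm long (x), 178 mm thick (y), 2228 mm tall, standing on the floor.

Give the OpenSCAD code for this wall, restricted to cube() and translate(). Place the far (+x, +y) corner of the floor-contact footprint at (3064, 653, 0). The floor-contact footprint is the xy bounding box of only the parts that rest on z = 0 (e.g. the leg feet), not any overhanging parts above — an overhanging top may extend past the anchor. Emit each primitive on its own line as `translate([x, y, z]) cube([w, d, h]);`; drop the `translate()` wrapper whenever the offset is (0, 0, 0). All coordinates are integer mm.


translate([135, 475, 0]) cube([2929, 178, 2228]);


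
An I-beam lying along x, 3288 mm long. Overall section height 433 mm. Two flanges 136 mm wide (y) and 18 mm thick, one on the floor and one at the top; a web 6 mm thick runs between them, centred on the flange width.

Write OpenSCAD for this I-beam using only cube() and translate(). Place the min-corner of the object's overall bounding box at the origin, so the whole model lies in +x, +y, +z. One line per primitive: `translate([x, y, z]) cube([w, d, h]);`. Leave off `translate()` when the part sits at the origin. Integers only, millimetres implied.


cube([3288, 136, 18]);
translate([0, 65, 18]) cube([3288, 6, 397]);
translate([0, 0, 415]) cube([3288, 136, 18]);


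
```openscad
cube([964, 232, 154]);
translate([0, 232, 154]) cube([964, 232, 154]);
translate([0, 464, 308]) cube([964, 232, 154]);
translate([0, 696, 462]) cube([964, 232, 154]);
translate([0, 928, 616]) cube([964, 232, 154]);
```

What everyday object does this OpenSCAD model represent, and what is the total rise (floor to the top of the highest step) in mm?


A staircase. The total rise is 770 mm.

5 identical blocks, each offset up and back from the previous — a staircase. Each step is 154 mm tall and there are 5 of them, so the total rise is 5 × 154 = 770 mm.


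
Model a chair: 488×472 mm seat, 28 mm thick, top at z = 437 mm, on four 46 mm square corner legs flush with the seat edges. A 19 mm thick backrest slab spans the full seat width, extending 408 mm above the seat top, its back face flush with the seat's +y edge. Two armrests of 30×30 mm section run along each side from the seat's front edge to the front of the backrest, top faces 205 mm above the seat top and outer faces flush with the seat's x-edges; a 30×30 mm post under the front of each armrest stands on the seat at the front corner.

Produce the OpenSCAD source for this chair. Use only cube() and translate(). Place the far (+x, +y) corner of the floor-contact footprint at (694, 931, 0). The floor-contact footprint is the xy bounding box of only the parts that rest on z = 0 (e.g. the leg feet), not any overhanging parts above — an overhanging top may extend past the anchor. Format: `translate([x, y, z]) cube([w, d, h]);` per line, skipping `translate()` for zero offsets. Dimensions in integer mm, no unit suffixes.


// leg_h = 437 - 28 = 409
// arm post h = 205 - 30 = 175
translate([206, 459, 409]) cube([488, 472, 28]);
translate([206, 459, 0]) cube([46, 46, 409]);
translate([648, 459, 0]) cube([46, 46, 409]);
translate([206, 885, 0]) cube([46, 46, 409]);
translate([648, 885, 0]) cube([46, 46, 409]);
translate([206, 912, 437]) cube([488, 19, 408]);
translate([206, 459, 612]) cube([30, 453, 30]);
translate([664, 459, 612]) cube([30, 453, 30]);
translate([206, 459, 437]) cube([30, 30, 175]);
translate([664, 459, 437]) cube([30, 30, 175]);


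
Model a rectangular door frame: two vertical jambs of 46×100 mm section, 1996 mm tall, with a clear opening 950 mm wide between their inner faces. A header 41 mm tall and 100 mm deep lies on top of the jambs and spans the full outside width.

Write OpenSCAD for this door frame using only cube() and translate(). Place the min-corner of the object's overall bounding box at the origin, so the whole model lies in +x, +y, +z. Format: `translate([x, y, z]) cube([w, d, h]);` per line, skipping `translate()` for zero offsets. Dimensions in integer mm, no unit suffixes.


cube([46, 100, 1996]);
translate([996, 0, 0]) cube([46, 100, 1996]);
translate([0, 0, 1996]) cube([1042, 100, 41]);


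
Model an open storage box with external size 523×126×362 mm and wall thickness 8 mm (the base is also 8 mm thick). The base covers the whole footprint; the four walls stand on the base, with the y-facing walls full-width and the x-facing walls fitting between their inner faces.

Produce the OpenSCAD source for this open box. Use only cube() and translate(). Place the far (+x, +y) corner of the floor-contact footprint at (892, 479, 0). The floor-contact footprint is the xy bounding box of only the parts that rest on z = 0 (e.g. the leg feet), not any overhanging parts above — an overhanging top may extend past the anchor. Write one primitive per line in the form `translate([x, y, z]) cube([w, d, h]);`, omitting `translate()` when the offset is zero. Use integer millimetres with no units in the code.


translate([369, 353, 0]) cube([523, 126, 8]);
translate([369, 353, 8]) cube([523, 8, 354]);
translate([369, 471, 8]) cube([523, 8, 354]);
translate([369, 361, 8]) cube([8, 110, 354]);
translate([884, 361, 8]) cube([8, 110, 354]);


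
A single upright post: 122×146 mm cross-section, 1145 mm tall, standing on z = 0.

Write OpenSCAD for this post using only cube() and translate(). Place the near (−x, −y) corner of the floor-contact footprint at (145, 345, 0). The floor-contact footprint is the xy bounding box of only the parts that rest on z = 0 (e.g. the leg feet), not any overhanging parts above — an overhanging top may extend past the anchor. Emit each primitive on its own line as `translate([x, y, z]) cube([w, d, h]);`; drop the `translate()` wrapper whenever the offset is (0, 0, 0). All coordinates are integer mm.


translate([145, 345, 0]) cube([122, 146, 1145]);


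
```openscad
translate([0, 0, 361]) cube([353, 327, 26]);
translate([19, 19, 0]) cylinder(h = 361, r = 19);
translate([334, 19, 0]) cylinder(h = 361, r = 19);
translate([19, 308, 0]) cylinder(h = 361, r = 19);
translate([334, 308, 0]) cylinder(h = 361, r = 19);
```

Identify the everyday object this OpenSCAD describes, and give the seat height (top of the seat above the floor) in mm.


A stool. The seat height is 387 mm.

A 353×327×26 slab at z = 361 on four corner cylinders — a stool. The seat top is 361 + 26 = 387 mm.


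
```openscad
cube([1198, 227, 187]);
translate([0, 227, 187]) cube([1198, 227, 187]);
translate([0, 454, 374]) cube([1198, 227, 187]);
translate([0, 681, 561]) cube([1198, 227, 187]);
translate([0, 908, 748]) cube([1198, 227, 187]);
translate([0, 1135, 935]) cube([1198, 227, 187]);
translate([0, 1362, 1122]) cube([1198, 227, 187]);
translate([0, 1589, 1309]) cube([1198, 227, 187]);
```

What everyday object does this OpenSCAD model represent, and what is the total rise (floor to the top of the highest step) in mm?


A staircase. The total rise is 1496 mm.

8 identical blocks, each offset up and back from the previous — a staircase. Each step is 187 mm tall and there are 8 of them, so the total rise is 8 × 187 = 1496 mm.


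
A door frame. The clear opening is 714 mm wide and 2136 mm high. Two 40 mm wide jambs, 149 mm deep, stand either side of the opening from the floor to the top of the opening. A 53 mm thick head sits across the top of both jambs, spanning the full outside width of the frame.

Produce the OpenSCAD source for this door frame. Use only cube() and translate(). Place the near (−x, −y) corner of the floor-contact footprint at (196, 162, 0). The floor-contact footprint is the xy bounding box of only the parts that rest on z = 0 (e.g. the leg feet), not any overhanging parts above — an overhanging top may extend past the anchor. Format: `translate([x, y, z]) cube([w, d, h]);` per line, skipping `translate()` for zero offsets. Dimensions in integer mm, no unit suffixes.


translate([196, 162, 0]) cube([40, 149, 2136]);
translate([950, 162, 0]) cube([40, 149, 2136]);
translate([196, 162, 2136]) cube([794, 149, 53]);


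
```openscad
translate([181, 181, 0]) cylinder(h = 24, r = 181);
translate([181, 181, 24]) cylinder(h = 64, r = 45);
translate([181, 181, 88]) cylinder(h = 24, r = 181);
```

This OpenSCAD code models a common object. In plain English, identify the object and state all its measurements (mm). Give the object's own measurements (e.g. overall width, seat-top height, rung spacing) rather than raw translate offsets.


A spool: two coaxial disc flanges of radius 181 mm and thickness 24 mm, joined by a core cylinder of radius 45 mm and height 64 mm. The lower flange rests on z = 0 and the three cylinders share a vertical axis.


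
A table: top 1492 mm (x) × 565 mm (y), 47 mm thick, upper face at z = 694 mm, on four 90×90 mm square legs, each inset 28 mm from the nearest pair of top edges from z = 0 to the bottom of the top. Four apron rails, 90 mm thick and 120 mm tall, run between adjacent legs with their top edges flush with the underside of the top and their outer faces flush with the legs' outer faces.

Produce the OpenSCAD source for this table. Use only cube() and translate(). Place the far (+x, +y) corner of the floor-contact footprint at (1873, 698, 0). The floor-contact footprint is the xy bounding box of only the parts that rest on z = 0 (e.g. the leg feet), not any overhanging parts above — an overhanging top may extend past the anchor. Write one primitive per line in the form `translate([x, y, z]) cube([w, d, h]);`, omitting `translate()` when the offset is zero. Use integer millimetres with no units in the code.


translate([409, 161, 647]) cube([1492, 565, 47]);
translate([437, 189, 0]) cube([90, 90, 647]);
translate([1783, 189, 0]) cube([90, 90, 647]);
translate([437, 608, 0]) cube([90, 90, 647]);
translate([1783, 608, 0]) cube([90, 90, 647]);
translate([527, 189, 527]) cube([1256, 90, 120]);
translate([527, 608, 527]) cube([1256, 90, 120]);
translate([437, 279, 527]) cube([90, 329, 120]);
translate([1783, 279, 527]) cube([90, 329, 120]);


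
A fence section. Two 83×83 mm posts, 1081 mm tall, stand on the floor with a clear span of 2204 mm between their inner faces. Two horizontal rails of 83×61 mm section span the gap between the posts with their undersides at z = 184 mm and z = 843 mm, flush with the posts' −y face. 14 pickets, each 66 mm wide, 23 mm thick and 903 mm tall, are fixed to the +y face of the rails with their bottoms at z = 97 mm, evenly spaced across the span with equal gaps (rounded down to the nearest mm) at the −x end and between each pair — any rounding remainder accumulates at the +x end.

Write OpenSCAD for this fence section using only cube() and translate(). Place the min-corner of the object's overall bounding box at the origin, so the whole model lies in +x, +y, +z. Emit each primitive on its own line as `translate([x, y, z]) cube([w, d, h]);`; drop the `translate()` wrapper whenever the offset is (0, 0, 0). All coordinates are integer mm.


cube([83, 83, 1081]);
translate([2287, 0, 0]) cube([83, 83, 1081]);
translate([83, 0, 184]) cube([2204, 83, 61]);
translate([83, 0, 843]) cube([2204, 83, 61]);
translate([168, 83, 97]) cube([66, 23, 903]);
translate([319, 83, 97]) cube([66, 23, 903]);
translate([470, 83, 97]) cube([66, 23, 903]);
translate([621, 83, 97]) cube([66, 23, 903]);
translate([772, 83, 97]) cube([66, 23, 903]);
translate([923, 83, 97]) cube([66, 23, 903]);
translate([1074, 83, 97]) cube([66, 23, 903]);
translate([1225, 83, 97]) cube([66, 23, 903]);
translate([1376, 83, 97]) cube([66, 23, 903]);
translate([1527, 83, 97]) cube([66, 23, 903]);
translate([1678, 83, 97]) cube([66, 23, 903]);
translate([1829, 83, 97]) cube([66, 23, 903]);
translate([1980, 83, 97]) cube([66, 23, 903]);
translate([2131, 83, 97]) cube([66, 23, 903]);


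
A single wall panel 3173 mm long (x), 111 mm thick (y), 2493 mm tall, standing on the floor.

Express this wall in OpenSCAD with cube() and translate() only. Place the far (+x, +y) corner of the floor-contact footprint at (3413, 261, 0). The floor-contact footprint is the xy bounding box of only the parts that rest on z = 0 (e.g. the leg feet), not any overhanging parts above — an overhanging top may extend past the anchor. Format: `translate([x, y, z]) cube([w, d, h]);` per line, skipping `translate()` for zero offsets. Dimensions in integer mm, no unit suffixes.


translate([240, 150, 0]) cube([3173, 111, 2493]);


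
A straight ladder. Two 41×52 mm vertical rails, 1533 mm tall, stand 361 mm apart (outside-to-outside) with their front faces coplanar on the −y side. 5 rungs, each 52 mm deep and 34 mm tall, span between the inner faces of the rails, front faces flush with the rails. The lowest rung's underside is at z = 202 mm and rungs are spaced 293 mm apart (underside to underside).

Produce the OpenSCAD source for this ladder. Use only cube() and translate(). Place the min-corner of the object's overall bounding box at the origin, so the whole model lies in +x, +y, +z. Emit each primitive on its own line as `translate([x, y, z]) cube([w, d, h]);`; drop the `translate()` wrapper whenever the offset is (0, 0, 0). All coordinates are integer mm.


cube([41, 52, 1533]);
translate([320, 0, 0]) cube([41, 52, 1533]);
translate([41, 0, 202]) cube([279, 52, 34]);
translate([41, 0, 495]) cube([279, 52, 34]);
translate([41, 0, 788]) cube([279, 52, 34]);
translate([41, 0, 1081]) cube([279, 52, 34]);
translate([41, 0, 1374]) cube([279, 52, 34]);


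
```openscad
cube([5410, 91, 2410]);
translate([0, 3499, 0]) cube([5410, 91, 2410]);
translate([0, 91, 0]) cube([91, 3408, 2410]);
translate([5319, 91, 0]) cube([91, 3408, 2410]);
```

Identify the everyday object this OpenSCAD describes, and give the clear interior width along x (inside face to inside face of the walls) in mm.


A house (or room) frame. The interior width is 5228 mm.

Four 2410 mm walls enclosing a rectangle with no floor or roof — a room or house frame. Outside width is 5410 mm and wall thickness is 91 mm, so the interior width is 5410 − 2 × 91 = 5228 mm.


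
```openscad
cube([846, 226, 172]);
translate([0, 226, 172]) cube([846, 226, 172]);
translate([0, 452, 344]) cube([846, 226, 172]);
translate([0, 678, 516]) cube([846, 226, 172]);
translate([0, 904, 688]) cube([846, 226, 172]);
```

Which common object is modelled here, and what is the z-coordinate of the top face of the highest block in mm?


A staircase. The total rise is 860 mm.

5 identical blocks, each offset up and back from the previous — a staircase. Each step is 172 mm tall and there are 5 of them, so the total rise is 5 × 172 = 860 mm.


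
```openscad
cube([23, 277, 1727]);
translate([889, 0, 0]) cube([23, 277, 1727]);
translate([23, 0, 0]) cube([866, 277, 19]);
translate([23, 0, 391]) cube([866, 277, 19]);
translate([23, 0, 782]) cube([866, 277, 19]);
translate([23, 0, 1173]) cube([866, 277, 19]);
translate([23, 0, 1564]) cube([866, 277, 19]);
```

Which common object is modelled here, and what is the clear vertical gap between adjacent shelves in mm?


A bookshelf. The clear shelf gap is 372 mm.

Two tall side panels with 5 horizontal boards between them — a bookshelf. The first two shelf undersides are at z = 0 and z = 391; with shelf thickness 19, the clear gap is 391 − 0 − 19 = 372 mm.


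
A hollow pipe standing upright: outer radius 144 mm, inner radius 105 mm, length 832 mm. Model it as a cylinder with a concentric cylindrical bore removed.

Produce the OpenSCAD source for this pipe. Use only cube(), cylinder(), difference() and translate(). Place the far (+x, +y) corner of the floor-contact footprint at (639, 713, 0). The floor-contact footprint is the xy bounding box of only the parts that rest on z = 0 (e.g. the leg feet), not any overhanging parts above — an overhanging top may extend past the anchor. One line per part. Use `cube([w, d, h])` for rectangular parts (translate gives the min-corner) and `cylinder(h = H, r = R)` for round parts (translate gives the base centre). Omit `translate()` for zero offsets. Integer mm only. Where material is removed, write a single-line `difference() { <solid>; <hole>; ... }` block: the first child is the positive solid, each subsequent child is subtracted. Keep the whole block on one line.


difference() { translate([495, 569, 0]) cylinder(h = 832, r = 144); translate([495, 569, 0]) cylinder(h = 832, r = 105); }


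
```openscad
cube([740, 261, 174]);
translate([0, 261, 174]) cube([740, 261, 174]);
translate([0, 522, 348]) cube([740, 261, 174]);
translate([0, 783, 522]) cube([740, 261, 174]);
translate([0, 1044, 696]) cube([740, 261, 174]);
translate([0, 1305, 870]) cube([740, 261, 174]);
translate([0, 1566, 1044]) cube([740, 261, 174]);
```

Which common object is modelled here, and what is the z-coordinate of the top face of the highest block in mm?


A staircase. The total rise is 1218 mm.

7 identical blocks, each offset up and back from the previous — a staircase. Each step is 174 mm tall and there are 7 of them, so the total rise is 7 × 174 = 1218 mm.


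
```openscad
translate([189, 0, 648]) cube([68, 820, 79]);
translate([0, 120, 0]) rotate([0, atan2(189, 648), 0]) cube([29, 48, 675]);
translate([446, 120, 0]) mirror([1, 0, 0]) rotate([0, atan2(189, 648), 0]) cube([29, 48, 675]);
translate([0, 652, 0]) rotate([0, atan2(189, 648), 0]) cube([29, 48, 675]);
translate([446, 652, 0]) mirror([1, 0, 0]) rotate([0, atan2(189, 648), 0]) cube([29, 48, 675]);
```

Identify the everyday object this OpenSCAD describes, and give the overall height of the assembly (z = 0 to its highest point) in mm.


A sawhorse. The overall height is 727 mm.

A beam across two mirrored pairs of raked legs — a sawhorse. The beam's underside is at z = 648 (matching the legs' vertical rise in atan2(189, 648)) and the beam is 79 mm tall, so its top is at 648 + 79 = 727 mm. The raked legs top out at the beam's underside, so that is the highest point.


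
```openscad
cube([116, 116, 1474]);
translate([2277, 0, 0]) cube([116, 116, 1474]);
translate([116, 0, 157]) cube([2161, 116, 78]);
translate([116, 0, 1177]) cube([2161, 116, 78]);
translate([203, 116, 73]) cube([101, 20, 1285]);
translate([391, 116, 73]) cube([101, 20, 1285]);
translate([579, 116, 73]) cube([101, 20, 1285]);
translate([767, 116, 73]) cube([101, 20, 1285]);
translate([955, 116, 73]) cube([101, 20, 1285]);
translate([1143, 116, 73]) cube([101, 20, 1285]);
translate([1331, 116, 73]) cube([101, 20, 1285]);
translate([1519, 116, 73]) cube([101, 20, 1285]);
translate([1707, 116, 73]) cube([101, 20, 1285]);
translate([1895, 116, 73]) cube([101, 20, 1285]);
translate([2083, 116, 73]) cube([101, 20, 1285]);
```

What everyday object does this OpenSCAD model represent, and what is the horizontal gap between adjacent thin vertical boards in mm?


A fence section. The picket gap is 87 mm.

Two posts, two rails, 11 pickets — a fence section. Span 2161 mm holds 11 pickets of 101 mm with 12 equal gaps: ⌊(2161 − 11·101) / 12⌋ = 87 mm.


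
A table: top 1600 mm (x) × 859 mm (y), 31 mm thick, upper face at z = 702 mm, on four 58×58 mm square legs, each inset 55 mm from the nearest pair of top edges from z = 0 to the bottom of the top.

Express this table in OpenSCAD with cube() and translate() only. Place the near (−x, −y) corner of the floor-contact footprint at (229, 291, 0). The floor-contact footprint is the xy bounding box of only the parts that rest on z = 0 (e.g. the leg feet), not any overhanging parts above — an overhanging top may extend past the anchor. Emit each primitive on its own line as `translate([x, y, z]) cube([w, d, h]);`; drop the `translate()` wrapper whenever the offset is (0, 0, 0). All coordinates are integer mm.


translate([174, 236, 671]) cube([1600, 859, 31]);
translate([229, 291, 0]) cube([58, 58, 671]);
translate([1661, 291, 0]) cube([58, 58, 671]);
translate([229, 982, 0]) cube([58, 58, 671]);
translate([1661, 982, 0]) cube([58, 58, 671]);


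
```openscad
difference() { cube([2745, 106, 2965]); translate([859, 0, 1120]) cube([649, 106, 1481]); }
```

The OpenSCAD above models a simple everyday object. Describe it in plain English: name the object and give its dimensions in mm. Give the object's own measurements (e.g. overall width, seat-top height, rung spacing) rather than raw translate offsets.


A wall 2745 mm long (x), 106 mm thick (y), 2965 mm tall, with a rectangular window opening cut through it. The opening is 649 mm wide and 1481 mm tall; its sill is at z = 1120 mm and its near (−x) edge is 859 mm from the wall's −x end. The opening passes through the full wall thickness.


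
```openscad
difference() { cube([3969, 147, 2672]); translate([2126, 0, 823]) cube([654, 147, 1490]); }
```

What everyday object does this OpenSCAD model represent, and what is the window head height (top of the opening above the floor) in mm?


A wall with a window opening. The window head height is 2313 mm.

A wall with a rectangular opening subtracted — a window. Sill at z = 823, opening 1490 mm tall, so the head is at 823 + 1490 = 2313 mm.


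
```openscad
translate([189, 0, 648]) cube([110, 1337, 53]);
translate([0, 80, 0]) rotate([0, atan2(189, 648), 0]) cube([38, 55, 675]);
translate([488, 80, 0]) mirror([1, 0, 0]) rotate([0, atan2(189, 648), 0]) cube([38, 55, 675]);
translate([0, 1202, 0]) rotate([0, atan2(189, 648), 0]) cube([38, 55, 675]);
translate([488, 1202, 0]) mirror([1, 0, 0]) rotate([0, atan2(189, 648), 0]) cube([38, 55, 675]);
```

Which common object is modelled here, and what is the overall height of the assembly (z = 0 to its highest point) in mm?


A sawhorse. The overall height is 701 mm.

A beam across two mirrored pairs of raked legs — a sawhorse. The beam's underside is at z = 648 (matching the legs' vertical rise in atan2(189, 648)) and the beam is 53 mm tall, so its top is at 648 + 53 = 701 mm. The raked legs top out at the beam's underside, so that is the highest point.


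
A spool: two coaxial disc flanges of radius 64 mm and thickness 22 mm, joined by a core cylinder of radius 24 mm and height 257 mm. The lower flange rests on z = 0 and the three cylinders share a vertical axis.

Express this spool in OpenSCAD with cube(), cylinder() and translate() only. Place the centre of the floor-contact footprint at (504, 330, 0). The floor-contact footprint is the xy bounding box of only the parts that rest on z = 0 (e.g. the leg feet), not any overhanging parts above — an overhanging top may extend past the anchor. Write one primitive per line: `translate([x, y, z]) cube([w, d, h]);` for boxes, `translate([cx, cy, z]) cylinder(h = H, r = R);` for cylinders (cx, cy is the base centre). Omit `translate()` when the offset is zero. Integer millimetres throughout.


translate([504, 330, 0]) cylinder(h = 22, r = 64);
translate([504, 330, 22]) cylinder(h = 257, r = 24);
translate([504, 330, 279]) cylinder(h = 22, r = 64);


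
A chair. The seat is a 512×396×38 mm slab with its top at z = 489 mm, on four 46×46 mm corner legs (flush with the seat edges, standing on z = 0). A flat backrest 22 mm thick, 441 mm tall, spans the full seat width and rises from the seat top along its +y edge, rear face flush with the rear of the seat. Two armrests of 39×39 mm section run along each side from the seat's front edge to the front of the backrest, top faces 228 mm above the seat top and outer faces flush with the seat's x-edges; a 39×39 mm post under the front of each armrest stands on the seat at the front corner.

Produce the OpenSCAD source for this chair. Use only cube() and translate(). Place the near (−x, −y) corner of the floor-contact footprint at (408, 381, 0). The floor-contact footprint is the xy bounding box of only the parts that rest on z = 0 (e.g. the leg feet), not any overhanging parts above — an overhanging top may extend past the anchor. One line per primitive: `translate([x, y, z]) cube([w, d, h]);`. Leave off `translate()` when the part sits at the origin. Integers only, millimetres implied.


// leg_h = 489 - 38 = 451
// arm post h = 228 - 39 = 189
translate([408, 381, 451]) cube([512, 396, 38]);
translate([408, 381, 0]) cube([46, 46, 451]);
translate([874, 381, 0]) cube([46, 46, 451]);
translate([408, 731, 0]) cube([46, 46, 451]);
translate([874, 731, 0]) cube([46, 46, 451]);
translate([408, 755, 489]) cube([512, 22, 441]);
translate([408, 381, 678]) cube([39, 374, 39]);
translate([881, 381, 678]) cube([39, 374, 39]);
translate([408, 381, 489]) cube([39, 39, 189]);
translate([881, 381, 489]) cube([39, 39, 189]);


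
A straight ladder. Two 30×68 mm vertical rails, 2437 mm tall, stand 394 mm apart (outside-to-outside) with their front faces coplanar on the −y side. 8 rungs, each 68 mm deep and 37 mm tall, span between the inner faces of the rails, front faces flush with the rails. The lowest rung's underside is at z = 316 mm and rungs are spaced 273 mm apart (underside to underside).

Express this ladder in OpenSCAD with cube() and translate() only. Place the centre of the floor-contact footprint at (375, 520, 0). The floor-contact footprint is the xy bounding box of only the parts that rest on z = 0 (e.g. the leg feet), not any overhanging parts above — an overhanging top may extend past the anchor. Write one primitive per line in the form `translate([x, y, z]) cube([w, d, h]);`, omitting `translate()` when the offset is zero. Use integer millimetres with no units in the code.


translate([178, 486, 0]) cube([30, 68, 2437]);
translate([542, 486, 0]) cube([30, 68, 2437]);
translate([208, 486, 316]) cube([334, 68, 37]);
translate([208, 486, 589]) cube([334, 68, 37]);
translate([208, 486, 862]) cube([334, 68, 37]);
translate([208, 486, 1135]) cube([334, 68, 37]);
translate([208, 486, 1408]) cube([334, 68, 37]);
translate([208, 486, 1681]) cube([334, 68, 37]);
translate([208, 486, 1954]) cube([334, 68, 37]);
translate([208, 486, 2227]) cube([334, 68, 37]);


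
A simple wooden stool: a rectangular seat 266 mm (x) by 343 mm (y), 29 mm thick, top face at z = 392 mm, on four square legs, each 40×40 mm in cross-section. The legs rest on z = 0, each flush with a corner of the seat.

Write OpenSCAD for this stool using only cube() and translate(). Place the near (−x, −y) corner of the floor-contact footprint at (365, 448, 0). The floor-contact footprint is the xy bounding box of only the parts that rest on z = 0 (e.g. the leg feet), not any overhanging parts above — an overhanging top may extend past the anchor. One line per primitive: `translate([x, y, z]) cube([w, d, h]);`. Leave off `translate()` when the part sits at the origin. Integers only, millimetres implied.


translate([365, 448, 363]) cube([266, 343, 29]);
translate([365, 448, 0]) cube([40, 40, 363]);
translate([591, 448, 0]) cube([40, 40, 363]);
translate([365, 751, 0]) cube([40, 40, 363]);
translate([591, 751, 0]) cube([40, 40, 363]);


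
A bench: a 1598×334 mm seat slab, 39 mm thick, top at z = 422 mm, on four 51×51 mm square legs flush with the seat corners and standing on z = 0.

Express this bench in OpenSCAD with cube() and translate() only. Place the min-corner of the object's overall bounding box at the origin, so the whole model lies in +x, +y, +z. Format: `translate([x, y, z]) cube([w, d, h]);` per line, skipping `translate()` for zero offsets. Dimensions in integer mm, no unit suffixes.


translate([0, 0, 383]) cube([1598, 334, 39]);
cube([51, 51, 383]);
translate([0, 283, 0]) cube([51, 51, 383]);
translate([1547, 0, 0]) cube([51, 51, 383]);
translate([1547, 283, 0]) cube([51, 51, 383]);


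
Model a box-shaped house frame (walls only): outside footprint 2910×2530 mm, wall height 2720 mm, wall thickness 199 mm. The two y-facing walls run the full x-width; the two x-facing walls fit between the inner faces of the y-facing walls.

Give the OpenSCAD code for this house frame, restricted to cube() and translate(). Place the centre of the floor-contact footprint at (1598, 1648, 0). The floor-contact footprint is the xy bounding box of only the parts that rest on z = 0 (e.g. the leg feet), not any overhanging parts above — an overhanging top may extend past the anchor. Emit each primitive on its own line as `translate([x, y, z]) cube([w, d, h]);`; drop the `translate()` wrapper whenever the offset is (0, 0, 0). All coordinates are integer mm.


translate([143, 383, 0]) cube([2910, 199, 2720]);
translate([143, 2714, 0]) cube([2910, 199, 2720]);
translate([143, 582, 0]) cube([199, 2132, 2720]);
translate([2854, 582, 0]) cube([199, 2132, 2720]);


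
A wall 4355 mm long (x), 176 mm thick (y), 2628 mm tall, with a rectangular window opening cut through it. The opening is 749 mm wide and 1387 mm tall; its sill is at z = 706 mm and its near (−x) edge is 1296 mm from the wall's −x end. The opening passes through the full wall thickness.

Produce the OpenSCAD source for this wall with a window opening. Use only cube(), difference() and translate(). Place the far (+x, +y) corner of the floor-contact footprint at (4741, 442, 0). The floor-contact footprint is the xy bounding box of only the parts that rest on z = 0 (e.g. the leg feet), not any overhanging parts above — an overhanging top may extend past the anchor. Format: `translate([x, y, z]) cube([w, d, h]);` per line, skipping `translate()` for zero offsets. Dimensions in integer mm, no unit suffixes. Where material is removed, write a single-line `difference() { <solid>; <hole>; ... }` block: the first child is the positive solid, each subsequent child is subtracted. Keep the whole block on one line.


difference() { translate([386, 266, 0]) cube([4355, 176, 2628]); translate([1682, 266, 706]) cube([749, 176, 1387]); }


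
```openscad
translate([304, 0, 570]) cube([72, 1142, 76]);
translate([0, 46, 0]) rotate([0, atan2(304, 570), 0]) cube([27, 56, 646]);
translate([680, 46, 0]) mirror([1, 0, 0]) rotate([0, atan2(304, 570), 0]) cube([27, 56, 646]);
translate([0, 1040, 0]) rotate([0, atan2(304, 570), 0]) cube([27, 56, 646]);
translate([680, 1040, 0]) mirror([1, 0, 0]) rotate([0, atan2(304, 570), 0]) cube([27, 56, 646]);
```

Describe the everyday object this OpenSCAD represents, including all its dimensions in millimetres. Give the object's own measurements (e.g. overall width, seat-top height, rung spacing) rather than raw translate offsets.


A sawhorse. A 72×1142×76 mm beam (x, y, z) sits on two A-frame leg pairs. Each pair is two raked legs of 27×56 mm section (56 mm along y) splaying symmetrically in x. Each leg rises 570 mm vertically over 304 mm of horizontal reach and is 646 mm long along its own axis. Every leg's outer bottom edge rests on the floor and its outer top edge meets a bottom edge of the beam — the left legs (tilting toward +x) meet the beam's −x bottom edge, the right legs (their mirror images, tilting toward −x) meet its +x bottom edge — so the leg tops tuck under the beam, the beam's underside is 570 mm above the floor, and the feet are 680 mm apart outside-to-outside with the beam centred between them. The two leg pairs are set in 46 mm from either end of the beam.
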